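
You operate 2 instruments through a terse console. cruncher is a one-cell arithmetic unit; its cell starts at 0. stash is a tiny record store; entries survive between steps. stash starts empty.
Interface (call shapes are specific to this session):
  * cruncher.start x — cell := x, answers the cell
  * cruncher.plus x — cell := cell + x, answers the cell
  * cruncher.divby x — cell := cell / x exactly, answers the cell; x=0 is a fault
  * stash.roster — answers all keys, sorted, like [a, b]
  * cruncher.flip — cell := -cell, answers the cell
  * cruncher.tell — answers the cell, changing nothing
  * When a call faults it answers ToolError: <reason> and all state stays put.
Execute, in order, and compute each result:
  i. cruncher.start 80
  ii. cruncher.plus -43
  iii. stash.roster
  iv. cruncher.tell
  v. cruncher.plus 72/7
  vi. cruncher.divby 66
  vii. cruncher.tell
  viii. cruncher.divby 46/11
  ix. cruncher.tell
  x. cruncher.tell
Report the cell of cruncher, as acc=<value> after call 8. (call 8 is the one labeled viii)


Answer: acc=331/1932

Derivation:
Do: cruncher.start[80]
See: 80
Do: cruncher.plus[-43]
See: 37
Do: stash.roster[]
See: []
Do: cruncher.tell[]
See: 37
Do: cruncher.plus[72/7]
See: 331/7
Do: cruncher.divby[66]
See: 331/462
Do: cruncher.tell[]
See: 331/462
Do: cruncher.divby[46/11]
See: 331/1932
Do: cruncher.tell[]
See: 331/1932
Do: cruncher.tell[]
See: 331/1932


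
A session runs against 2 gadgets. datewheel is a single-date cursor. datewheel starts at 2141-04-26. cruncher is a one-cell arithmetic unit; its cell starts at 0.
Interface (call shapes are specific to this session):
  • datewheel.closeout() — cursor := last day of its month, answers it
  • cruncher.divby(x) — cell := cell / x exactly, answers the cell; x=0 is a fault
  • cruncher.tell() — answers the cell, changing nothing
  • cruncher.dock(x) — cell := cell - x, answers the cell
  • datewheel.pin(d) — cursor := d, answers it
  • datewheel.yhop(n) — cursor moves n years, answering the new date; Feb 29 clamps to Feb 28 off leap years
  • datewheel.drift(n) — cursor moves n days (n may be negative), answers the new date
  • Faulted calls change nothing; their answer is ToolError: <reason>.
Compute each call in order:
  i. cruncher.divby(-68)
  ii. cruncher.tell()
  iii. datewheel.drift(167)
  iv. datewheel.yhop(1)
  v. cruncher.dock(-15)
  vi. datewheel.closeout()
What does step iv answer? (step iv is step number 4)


Answer: 2142-10-10

Derivation:
>>> divby x='-68'
= 0
>>> tell
= 0
>>> drift n='167'
= 2141-10-10
>>> yhop n='1'
= 2142-10-10
>>> dock x='-15'
= 15
>>> closeout
= 2142-10-31


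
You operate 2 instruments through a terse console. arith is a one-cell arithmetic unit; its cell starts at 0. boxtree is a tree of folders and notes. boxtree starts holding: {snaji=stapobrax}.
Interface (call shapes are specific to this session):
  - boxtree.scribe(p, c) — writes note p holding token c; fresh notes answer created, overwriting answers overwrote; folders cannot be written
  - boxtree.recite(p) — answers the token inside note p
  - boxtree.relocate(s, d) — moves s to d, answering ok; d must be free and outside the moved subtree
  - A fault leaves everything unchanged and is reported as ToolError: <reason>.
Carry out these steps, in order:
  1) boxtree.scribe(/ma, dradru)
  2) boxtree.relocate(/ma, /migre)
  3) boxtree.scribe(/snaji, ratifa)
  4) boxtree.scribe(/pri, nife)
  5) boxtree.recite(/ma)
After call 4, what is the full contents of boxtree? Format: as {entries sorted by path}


Calling boxtree.scribe with p='/ma', c='dradru', which returns created.
Next I call boxtree.relocate with s='/ma', d='/migre', and see ok.
I use boxtree.scribe with p='/snaji', c='ratifa', yielding overwrote.
I try boxtree.scribe with p='/pri', c='nife', and observe created.
Calling boxtree.recite with p='/ma', and observe ToolError: not found.

Answer: {migre=dradru, pri=nife, snaji=ratifa}


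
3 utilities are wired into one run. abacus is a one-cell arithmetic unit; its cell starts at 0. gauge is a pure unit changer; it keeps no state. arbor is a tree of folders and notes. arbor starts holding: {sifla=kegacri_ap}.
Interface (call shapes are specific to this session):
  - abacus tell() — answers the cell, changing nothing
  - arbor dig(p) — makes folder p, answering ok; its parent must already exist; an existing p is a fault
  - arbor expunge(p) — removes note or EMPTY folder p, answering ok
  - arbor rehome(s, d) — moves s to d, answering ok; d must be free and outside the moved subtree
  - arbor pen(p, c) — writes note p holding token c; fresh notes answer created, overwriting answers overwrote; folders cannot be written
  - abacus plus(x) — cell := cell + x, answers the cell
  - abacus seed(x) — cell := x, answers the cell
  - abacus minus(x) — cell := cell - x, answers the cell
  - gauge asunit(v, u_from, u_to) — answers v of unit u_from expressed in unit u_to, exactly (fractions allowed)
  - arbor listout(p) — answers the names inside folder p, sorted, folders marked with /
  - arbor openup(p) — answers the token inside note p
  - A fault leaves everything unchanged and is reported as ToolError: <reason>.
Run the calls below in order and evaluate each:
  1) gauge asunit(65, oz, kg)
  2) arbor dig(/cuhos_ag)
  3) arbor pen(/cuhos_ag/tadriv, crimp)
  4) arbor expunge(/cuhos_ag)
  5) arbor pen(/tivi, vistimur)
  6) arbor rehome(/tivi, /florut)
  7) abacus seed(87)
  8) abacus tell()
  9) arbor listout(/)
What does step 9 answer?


Answer: [cuhos_ag/, florut, sifla]

Derivation:
% gauge asunit v: 65 u_from: oz u_to: kg
  589670081/320000000
% arbor dig p: /cuhos_ag
  ok
% arbor pen p: /cuhos_ag/tadriv c: crimp
  created
% arbor expunge p: /cuhos_ag
  ToolError: not empty
% arbor pen p: /tivi c: vistimur
  created
% arbor rehome s: /tivi d: /florut
  ok
% abacus seed x: 87
  87
% abacus tell
  87
% arbor listout p: /
  [cuhos_ag/, florut, sifla]


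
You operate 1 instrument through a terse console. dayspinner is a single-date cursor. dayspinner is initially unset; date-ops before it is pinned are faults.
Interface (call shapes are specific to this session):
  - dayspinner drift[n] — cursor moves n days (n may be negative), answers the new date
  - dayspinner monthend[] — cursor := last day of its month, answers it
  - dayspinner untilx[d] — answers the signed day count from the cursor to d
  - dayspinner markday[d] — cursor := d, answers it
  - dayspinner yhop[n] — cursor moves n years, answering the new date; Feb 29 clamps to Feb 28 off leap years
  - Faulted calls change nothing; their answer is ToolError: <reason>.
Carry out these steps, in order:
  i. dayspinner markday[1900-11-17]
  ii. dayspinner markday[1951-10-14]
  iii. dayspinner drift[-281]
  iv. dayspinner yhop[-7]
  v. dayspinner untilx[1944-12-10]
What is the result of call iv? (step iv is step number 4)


~$ dayspinner markday d→1900-11-17
:: 1900-11-17
~$ dayspinner markday d→1951-10-14
:: 1951-10-14
~$ dayspinner drift n→-281
:: 1951-01-06
~$ dayspinner yhop n→-7
:: 1944-01-06
~$ dayspinner untilx d→1944-12-10
:: 339

Answer: 1944-01-06


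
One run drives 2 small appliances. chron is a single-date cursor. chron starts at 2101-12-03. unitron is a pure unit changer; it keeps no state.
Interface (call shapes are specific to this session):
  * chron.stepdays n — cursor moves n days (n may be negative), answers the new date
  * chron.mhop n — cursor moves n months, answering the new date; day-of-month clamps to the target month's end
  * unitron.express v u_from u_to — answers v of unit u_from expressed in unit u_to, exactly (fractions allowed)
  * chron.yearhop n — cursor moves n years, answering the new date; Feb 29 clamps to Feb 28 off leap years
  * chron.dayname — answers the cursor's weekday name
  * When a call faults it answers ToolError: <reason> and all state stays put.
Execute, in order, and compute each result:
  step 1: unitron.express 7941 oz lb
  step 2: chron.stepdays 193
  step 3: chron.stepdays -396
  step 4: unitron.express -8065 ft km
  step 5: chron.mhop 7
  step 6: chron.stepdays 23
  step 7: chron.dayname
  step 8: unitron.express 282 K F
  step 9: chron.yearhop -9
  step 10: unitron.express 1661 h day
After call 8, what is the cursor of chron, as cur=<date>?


Step: unitron.express[v→7941; u_from→oz; u_to→lb]
Result: 7941/16
Step: chron.stepdays[n→193]
Result: 2102-06-14
Step: chron.stepdays[n→-396]
Result: 2101-05-14
Step: unitron.express[v→-8065; u_from→ft; u_to→km]
Result: -614553/250000
Step: chron.mhop[n→7]
Result: 2101-12-14
Step: chron.stepdays[n→23]
Result: 2102-01-06
Step: chron.dayname[]
Result: Friday
Step: unitron.express[v→282; u_from→K; u_to→F]
Result: 4793/100
Step: chron.yearhop[n→-9]
Result: 2093-01-06
Step: unitron.express[v→1661; u_from→h; u_to→day]
Result: 1661/24

Answer: cur=2102-01-06


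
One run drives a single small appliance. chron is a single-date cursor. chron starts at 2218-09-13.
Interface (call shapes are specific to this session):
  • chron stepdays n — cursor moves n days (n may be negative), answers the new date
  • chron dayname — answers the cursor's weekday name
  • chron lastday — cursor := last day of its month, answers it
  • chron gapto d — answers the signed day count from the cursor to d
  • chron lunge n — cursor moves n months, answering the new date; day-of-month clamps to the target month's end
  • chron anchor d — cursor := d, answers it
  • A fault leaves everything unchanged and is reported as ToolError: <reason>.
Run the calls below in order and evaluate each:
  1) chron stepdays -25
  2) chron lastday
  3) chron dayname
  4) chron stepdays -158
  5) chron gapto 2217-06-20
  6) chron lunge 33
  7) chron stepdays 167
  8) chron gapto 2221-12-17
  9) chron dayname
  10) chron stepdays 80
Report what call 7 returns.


Answer: 2221-06-11

Derivation:
·→ chron stepdays(n=-25)
·← 2218-08-19
·→ chron lastday()
·← 2218-08-31
·→ chron dayname()
·← Monday
·→ chron stepdays(n=-158)
·← 2218-03-26
·→ chron gapto(d=2217-06-20)
·← -279
·→ chron lunge(n=33)
·← 2220-12-26
·→ chron stepdays(n=167)
·← 2221-06-11
·→ chron gapto(d=2221-12-17)
·← 189
·→ chron dayname()
·← Monday
·→ chron stepdays(n=80)
·← 2221-08-30


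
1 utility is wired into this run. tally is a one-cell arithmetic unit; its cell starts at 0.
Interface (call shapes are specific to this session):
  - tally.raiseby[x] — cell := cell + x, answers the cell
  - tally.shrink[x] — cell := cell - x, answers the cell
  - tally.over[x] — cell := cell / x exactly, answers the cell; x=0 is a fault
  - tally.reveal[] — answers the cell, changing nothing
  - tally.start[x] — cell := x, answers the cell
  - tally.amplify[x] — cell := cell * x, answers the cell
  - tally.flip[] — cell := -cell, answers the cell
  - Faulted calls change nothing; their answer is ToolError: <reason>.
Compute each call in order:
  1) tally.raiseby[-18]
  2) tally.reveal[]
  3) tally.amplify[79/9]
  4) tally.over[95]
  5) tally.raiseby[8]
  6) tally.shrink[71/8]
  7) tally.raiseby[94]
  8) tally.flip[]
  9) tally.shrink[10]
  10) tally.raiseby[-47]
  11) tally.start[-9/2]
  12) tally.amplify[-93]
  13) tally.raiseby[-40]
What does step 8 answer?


-- raiseby(x→-18) == -18
-- reveal() == -18
-- amplify(x→79/9) == -158
-- over(x→95) == -158/95
-- raiseby(x→8) == 602/95
-- shrink(x→71/8) == -1929/760
-- raiseby(x→94) == 69511/760
-- flip() == -69511/760
-- shrink(x→10) == -77111/760
-- raiseby(x→-47) == -112831/760
-- start(x→-9/2) == -9/2
-- amplify(x→-93) == 837/2
-- raiseby(x→-40) == 757/2

Answer: -69511/760


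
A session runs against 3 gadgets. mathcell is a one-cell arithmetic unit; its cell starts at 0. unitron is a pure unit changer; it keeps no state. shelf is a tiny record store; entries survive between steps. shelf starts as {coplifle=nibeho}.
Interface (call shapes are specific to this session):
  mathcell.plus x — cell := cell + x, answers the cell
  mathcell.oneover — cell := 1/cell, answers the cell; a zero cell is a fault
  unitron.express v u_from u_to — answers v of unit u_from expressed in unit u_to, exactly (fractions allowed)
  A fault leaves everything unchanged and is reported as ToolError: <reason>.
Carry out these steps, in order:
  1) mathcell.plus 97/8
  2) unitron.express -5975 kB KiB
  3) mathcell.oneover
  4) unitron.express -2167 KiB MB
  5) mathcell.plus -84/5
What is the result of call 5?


! mathcell.plus(97/8) == 97/8
! unitron.express(-5975, kB, KiB) == -746875/128
! mathcell.oneover() == 8/97
! unitron.express(-2167, KiB, MB) == -34672/15625
! mathcell.plus(-84/5) == -8108/485

Answer: -8108/485


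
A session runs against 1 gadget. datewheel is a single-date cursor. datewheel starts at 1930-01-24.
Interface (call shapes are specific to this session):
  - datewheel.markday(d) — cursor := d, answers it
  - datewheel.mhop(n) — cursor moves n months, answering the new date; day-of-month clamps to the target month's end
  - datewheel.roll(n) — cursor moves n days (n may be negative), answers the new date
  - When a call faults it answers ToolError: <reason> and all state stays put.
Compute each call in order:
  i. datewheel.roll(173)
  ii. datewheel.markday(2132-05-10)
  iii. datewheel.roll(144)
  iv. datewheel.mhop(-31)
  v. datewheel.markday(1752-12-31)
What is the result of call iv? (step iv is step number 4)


Next I call roll passing n→173, which returns 1930-07-16.
Then markday passing d→2132-05-10, and observe 2132-05-10.
Now I run roll passing n→144, and get 2132-10-01.
Next I call mhop passing n→-31, and observe 2130-03-01.
Invoking markday passing d→1752-12-31, yielding 1752-12-31.

Answer: 2130-03-01


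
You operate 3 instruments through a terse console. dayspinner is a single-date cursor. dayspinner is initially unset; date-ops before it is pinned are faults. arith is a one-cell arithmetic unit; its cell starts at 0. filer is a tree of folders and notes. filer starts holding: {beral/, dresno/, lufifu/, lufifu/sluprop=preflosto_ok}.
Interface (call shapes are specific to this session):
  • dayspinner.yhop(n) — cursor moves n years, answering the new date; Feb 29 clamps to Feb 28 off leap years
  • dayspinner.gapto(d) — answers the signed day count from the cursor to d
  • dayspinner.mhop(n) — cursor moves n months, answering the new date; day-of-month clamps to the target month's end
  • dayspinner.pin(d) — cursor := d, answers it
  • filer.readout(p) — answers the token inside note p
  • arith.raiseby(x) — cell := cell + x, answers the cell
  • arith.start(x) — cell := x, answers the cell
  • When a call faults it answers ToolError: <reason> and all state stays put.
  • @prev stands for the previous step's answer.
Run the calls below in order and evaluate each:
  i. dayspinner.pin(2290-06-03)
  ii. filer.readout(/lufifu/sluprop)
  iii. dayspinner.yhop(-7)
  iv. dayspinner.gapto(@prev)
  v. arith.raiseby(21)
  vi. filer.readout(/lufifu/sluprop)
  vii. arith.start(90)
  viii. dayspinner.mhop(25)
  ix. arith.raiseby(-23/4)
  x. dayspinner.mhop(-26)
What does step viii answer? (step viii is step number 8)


~$ dayspinner.pin d='2290-06-03'
:: 2290-06-03
~$ filer.readout p='/lufifu/sluprop'
:: preflosto_ok
~$ dayspinner.yhop n='-7'
:: 2283-06-03
~$ dayspinner.gapto d='@prev'
:: 0
~$ arith.raiseby x='21'
:: 21
~$ filer.readout p='/lufifu/sluprop'
:: preflosto_ok
~$ arith.start x='90'
:: 90
~$ dayspinner.mhop n='25'
:: 2285-07-03
~$ arith.raiseby x='-23/4'
:: 337/4
~$ dayspinner.mhop n='-26'
:: 2283-05-03

Answer: 2285-07-03


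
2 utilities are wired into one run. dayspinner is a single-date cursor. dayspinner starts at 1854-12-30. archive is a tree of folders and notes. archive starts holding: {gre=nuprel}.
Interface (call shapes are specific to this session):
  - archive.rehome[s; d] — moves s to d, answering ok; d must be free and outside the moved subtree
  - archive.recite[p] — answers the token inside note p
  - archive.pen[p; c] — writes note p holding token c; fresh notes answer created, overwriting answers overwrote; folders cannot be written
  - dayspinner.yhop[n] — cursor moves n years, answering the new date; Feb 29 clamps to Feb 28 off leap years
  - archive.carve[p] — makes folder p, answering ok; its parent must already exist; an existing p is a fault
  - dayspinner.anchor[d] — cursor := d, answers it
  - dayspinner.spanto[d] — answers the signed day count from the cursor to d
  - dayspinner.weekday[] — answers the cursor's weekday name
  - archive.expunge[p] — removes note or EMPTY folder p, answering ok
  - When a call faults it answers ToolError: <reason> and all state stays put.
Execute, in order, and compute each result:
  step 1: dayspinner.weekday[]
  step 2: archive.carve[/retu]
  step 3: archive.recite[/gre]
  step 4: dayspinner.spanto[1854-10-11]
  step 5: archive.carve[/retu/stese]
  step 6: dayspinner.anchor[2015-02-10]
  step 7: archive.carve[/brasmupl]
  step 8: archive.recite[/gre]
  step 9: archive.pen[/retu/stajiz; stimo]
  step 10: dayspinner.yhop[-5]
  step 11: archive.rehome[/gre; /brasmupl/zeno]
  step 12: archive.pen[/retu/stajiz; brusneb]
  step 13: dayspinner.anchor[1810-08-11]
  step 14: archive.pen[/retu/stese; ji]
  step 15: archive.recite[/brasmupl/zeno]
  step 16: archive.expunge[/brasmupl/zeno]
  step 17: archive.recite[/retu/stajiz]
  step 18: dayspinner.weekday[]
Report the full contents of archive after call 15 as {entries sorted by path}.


Do: dayspinner.weekday[]
See: Saturday
Do: archive.carve[p=/retu]
See: ok
Do: archive.recite[p=/gre]
See: nuprel
Do: dayspinner.spanto[d=1854-10-11]
See: -80
Do: archive.carve[p=/retu/stese]
See: ok
Do: dayspinner.anchor[d=2015-02-10]
See: 2015-02-10
Do: archive.carve[p=/brasmupl]
See: ok
Do: archive.recite[p=/gre]
See: nuprel
Do: archive.pen[p=/retu/stajiz; c=stimo]
See: created
Do: dayspinner.yhop[n=-5]
See: 2010-02-10
Do: archive.rehome[s=/gre; d=/brasmupl/zeno]
See: ok
Do: archive.pen[p=/retu/stajiz; c=brusneb]
See: overwrote
Do: dayspinner.anchor[d=1810-08-11]
See: 1810-08-11
Do: archive.pen[p=/retu/stese; c=ji]
See: ToolError: is a directory
Do: archive.recite[p=/brasmupl/zeno]
See: nuprel
Do: archive.expunge[p=/brasmupl/zeno]
See: ok
Do: archive.recite[p=/retu/stajiz]
See: brusneb
Do: dayspinner.weekday[]
See: Saturday

Answer: {brasmupl/, brasmupl/zeno=nuprel, retu/, retu/stajiz=brusneb, retu/stese/}


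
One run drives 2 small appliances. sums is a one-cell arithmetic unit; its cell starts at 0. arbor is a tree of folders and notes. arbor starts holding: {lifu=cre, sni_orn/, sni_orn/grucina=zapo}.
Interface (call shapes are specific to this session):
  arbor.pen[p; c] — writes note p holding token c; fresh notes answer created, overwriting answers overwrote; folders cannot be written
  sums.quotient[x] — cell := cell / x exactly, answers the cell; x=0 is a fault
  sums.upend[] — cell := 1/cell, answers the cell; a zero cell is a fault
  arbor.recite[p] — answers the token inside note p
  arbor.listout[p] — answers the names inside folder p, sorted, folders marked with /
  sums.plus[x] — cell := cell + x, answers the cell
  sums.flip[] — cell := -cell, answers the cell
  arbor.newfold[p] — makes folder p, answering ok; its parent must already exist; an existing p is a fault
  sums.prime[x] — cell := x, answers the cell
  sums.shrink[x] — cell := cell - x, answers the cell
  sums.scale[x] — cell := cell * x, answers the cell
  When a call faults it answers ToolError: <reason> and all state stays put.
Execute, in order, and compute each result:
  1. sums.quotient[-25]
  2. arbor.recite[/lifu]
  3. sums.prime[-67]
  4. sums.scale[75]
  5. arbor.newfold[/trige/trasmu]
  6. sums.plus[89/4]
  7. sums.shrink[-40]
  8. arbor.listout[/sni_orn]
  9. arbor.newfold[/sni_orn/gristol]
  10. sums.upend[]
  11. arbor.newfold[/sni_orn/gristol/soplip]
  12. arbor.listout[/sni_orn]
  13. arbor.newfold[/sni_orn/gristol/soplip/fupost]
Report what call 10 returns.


;; 1. sums.quotient(-25) : 0
;; 2. arbor.recite(/lifu) : cre
;; 3. sums.prime(-67) : -67
;; 4. sums.scale(75) : -5025
;; 5. arbor.newfold(/trige/trasmu) : ToolError: no parent
;; 6. sums.plus(89/4) : -20011/4
;; 7. sums.shrink(-40) : -19851/4
;; 8. arbor.listout(/sni_orn) : [grucina]
;; 9. arbor.newfold(/sni_orn/gristol) : ok
;; 10. sums.upend() : -4/19851
;; 11. arbor.newfold(/sni_orn/gristol/soplip) : ok
;; 12. arbor.listout(/sni_orn) : [gristol/, grucina]
;; 13. arbor.newfold(/sni_orn/gristol/soplip/fupost) : ok

Answer: -4/19851


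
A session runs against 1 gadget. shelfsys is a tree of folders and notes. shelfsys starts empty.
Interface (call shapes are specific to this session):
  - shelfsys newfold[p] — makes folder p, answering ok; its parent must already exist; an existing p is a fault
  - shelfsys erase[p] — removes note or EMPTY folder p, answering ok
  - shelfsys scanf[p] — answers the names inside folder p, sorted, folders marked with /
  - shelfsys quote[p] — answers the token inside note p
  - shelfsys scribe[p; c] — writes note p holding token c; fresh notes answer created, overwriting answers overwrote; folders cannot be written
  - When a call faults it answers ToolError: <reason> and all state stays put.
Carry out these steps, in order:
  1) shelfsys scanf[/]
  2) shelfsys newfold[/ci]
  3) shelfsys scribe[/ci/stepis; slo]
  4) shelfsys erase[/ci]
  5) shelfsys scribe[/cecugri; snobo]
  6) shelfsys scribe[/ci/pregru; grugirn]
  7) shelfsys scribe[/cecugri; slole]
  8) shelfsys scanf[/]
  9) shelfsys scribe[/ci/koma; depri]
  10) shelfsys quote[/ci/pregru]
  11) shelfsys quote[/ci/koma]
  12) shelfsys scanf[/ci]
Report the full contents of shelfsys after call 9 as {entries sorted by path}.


~$ shelfsys scanf p=/
[out] []
~$ shelfsys newfold p=/ci
[out] ok
~$ shelfsys scribe p=/ci/stepis c=slo
[out] created
~$ shelfsys erase p=/ci
[out] ToolError: not empty
~$ shelfsys scribe p=/cecugri c=snobo
[out] created
~$ shelfsys scribe p=/ci/pregru c=grugirn
[out] created
~$ shelfsys scribe p=/cecugri c=slole
[out] overwrote
~$ shelfsys scanf p=/
[out] [cecugri, ci/]
~$ shelfsys scribe p=/ci/koma c=depri
[out] created
~$ shelfsys quote p=/ci/pregru
[out] grugirn
~$ shelfsys quote p=/ci/koma
[out] depri
~$ shelfsys scanf p=/ci
[out] [koma, pregru, stepis]

Answer: {cecugri=slole, ci/, ci/koma=depri, ci/pregru=grugirn, ci/stepis=slo}


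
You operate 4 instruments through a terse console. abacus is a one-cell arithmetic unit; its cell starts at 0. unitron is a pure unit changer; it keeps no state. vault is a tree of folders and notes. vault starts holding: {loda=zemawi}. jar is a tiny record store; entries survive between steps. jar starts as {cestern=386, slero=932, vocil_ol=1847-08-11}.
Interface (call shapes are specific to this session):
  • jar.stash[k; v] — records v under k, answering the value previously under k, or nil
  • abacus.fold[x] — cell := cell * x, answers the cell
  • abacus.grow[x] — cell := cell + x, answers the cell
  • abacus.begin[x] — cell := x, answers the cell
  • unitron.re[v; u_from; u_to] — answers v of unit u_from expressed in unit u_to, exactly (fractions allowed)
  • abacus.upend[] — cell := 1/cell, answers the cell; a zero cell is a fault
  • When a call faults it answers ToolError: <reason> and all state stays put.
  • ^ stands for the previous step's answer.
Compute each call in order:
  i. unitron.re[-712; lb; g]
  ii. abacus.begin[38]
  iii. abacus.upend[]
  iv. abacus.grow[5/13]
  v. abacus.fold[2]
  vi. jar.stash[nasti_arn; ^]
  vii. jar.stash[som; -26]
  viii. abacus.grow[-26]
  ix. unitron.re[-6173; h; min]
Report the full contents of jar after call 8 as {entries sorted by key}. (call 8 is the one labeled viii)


CALL unitron.re[v=-712; u_from=lb; u_to=g]
RET  -4036972093/12500
CALL abacus.begin[x=38]
RET  38
CALL abacus.upend[]
RET  1/38
CALL abacus.grow[x=5/13]
RET  203/494
CALL abacus.fold[x=2]
RET  203/247
CALL jar.stash[k=nasti_arn; v=^]
RET  nil
CALL jar.stash[k=som; v=-26]
RET  nil
CALL abacus.grow[x=-26]
RET  -6219/247
CALL unitron.re[v=-6173; u_from=h; u_to=min]
RET  -370380

Answer: {cestern=386, nasti_arn=203/247, slero=932, som=-26, vocil_ol=1847-08-11}


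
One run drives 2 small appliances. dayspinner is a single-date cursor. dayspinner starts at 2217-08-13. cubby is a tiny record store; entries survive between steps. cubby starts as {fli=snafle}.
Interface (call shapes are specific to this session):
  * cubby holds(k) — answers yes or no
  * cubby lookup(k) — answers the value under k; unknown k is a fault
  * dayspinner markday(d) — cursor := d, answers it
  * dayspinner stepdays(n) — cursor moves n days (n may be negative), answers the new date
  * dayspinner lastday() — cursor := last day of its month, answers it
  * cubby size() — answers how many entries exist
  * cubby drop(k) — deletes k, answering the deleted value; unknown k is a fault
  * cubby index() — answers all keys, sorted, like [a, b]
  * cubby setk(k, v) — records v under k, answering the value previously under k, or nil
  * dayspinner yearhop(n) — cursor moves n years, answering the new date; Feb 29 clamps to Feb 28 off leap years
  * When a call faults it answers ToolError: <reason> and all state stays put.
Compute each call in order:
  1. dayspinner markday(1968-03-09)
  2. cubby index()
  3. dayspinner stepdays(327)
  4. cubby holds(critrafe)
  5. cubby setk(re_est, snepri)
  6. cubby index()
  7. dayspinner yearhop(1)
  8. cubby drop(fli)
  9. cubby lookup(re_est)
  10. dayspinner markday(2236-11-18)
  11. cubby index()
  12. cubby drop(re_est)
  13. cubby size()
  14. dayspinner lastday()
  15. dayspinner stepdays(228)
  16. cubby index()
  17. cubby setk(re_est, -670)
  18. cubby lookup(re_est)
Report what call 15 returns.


Answer: 2237-07-16

Derivation:
Act: dayspinner markday[d='1968-03-09']
Obs: 1968-03-09
Act: cubby index[]
Obs: [fli]
Act: dayspinner stepdays[n='327']
Obs: 1969-01-30
Act: cubby holds[k='critrafe']
Obs: no
Act: cubby setk[k='re_est'; v='snepri']
Obs: nil
Act: cubby index[]
Obs: [fli, re_est]
Act: dayspinner yearhop[n='1']
Obs: 1970-01-30
Act: cubby drop[k='fli']
Obs: snafle
Act: cubby lookup[k='re_est']
Obs: snepri
Act: dayspinner markday[d='2236-11-18']
Obs: 2236-11-18
Act: cubby index[]
Obs: [re_est]
Act: cubby drop[k='re_est']
Obs: snepri
Act: cubby size[]
Obs: 0
Act: dayspinner lastday[]
Obs: 2236-11-30
Act: dayspinner stepdays[n='228']
Obs: 2237-07-16
Act: cubby index[]
Obs: []
Act: cubby setk[k='re_est'; v='-670']
Obs: nil
Act: cubby lookup[k='re_est']
Obs: -670


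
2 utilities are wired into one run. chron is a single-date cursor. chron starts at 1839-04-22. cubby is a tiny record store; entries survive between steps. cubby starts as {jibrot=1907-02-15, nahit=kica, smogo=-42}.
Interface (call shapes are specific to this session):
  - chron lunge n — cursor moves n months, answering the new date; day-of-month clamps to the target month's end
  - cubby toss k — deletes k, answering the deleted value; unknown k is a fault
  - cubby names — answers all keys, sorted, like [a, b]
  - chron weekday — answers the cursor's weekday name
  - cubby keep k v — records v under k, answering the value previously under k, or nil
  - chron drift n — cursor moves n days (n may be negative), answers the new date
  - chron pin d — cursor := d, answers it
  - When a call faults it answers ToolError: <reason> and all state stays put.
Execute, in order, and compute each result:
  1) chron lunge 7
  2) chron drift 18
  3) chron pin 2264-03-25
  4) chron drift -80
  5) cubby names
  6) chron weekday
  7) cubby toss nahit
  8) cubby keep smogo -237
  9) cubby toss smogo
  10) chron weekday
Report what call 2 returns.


Answer: 1839-12-10

Derivation:
·→ chron lunge(n: 7)
·← 1839-11-22
·→ chron drift(n: 18)
·← 1839-12-10
·→ chron pin(d: 2264-03-25)
·← 2264-03-25
·→ chron drift(n: -80)
·← 2264-01-05
·→ cubby names()
·← [jibrot, nahit, smogo]
·→ chron weekday()
·← Tuesday
·→ cubby toss(k: nahit)
·← kica
·→ cubby keep(k: smogo, v: -237)
·← -42
·→ cubby toss(k: smogo)
·← -237
·→ chron weekday()
·← Tuesday


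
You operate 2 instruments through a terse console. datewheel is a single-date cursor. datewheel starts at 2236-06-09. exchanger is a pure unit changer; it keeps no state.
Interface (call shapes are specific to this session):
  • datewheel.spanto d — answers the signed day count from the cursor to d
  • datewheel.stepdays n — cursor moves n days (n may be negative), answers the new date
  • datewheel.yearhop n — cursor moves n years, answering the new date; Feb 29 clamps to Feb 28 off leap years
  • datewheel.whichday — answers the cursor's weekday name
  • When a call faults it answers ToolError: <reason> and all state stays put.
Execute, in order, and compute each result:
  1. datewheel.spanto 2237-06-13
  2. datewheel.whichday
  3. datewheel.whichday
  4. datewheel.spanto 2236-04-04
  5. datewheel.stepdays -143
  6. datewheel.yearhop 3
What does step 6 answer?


~$ datewheel.spanto d=2237-06-13
= 369
~$ datewheel.whichday
= Thursday
~$ datewheel.whichday
= Thursday
~$ datewheel.spanto d=2236-04-04
= -66
~$ datewheel.stepdays n=-143
= 2236-01-18
~$ datewheel.yearhop n=3
= 2239-01-18

Answer: 2239-01-18


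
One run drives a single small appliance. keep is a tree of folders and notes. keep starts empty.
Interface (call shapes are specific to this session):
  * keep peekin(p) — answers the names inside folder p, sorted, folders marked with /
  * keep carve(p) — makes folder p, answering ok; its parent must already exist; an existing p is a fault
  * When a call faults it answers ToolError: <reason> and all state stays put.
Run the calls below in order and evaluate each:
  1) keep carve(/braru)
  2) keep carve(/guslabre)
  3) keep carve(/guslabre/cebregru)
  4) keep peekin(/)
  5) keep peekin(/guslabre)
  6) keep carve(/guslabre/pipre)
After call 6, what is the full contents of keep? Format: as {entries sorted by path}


Step: keep carve[p='/braru']
Result: ok
Step: keep carve[p='/guslabre']
Result: ok
Step: keep carve[p='/guslabre/cebregru']
Result: ok
Step: keep peekin[p='/']
Result: [braru/, guslabre/]
Step: keep peekin[p='/guslabre']
Result: [cebregru/]
Step: keep carve[p='/guslabre/pipre']
Result: ok

Answer: {braru/, guslabre/, guslabre/cebregru/, guslabre/pipre/}


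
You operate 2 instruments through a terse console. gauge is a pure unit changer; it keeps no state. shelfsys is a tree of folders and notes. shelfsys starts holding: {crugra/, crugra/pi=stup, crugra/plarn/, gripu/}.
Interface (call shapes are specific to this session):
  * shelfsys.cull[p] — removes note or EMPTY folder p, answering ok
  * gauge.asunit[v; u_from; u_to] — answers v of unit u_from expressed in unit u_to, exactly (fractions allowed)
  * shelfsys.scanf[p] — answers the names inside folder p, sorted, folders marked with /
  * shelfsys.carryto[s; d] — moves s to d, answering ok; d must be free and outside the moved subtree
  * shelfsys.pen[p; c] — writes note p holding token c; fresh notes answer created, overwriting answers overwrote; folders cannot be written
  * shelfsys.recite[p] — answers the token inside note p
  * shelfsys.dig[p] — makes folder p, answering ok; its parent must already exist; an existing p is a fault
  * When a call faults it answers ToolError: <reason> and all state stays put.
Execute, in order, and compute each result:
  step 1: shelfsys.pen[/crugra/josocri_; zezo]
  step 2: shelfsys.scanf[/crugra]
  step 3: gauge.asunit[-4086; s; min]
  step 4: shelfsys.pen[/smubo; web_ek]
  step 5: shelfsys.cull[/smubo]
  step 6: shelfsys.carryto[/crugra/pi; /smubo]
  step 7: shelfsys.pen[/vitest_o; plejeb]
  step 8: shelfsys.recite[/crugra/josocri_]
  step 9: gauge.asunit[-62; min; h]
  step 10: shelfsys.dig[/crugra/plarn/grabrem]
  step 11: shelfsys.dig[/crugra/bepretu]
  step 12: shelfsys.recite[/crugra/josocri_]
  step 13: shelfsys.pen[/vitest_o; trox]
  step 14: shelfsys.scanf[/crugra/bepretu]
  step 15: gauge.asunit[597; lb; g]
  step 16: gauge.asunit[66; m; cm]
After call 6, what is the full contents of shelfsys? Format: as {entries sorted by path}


! shelfsys.pen(/crugra/josocri_, zezo) : created
! shelfsys.scanf(/crugra) : [josocri_, pi, plarn/]
! gauge.asunit(-4086, s, min) : -681/10
! shelfsys.pen(/smubo, web_ek) : created
! shelfsys.cull(/smubo) : ok
! shelfsys.carryto(/crugra/pi, /smubo) : ok
! shelfsys.pen(/vitest_o, plejeb) : created
! shelfsys.recite(/crugra/josocri_) : zezo
! gauge.asunit(-62, min, h) : -31/30
! shelfsys.dig(/crugra/plarn/grabrem) : ok
! shelfsys.dig(/crugra/bepretu) : ok
! shelfsys.recite(/crugra/josocri_) : zezo
! shelfsys.pen(/vitest_o, trox) : overwrote
! shelfsys.scanf(/crugra/bepretu) : []
! gauge.asunit(597, lb, g) : 27079464489/100000
! gauge.asunit(66, m, cm) : 6600

Answer: {crugra/, crugra/josocri_=zezo, crugra/plarn/, gripu/, smubo=stup}


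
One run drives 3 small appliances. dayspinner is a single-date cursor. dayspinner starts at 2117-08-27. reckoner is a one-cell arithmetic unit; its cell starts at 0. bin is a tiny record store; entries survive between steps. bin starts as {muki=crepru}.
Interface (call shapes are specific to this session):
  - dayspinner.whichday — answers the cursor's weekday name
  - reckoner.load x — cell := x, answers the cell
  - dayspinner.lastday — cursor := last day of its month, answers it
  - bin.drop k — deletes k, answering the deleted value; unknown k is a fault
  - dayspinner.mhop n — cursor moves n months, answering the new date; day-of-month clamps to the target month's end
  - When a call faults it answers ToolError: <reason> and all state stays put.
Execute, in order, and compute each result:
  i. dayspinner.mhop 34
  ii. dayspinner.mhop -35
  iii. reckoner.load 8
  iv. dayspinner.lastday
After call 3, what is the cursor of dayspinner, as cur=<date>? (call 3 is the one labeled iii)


I try dayspinner.mhop with 34, → 2120-06-27.
I run dayspinner.mhop with -35, which returns 2117-07-27.
I run reckoner.load with 8, and observe 8.
Calling dayspinner.lastday(), giving 2117-07-31.

Answer: cur=2117-07-27


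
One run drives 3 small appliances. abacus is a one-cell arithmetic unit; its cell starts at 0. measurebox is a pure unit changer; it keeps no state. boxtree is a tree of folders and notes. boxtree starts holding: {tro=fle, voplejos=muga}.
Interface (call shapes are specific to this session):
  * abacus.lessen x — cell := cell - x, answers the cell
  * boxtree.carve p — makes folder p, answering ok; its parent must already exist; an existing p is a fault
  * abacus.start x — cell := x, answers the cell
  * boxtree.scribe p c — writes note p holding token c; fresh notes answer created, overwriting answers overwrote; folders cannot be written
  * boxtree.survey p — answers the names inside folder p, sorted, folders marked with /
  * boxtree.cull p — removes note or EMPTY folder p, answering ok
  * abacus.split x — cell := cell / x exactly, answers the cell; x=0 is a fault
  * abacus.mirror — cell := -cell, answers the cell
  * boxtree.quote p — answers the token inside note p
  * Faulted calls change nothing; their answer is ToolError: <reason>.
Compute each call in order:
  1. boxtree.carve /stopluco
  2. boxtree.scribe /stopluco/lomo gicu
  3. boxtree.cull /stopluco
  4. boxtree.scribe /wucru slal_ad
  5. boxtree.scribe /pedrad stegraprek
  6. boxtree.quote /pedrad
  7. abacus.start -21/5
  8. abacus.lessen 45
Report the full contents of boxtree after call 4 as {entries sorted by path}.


Answer: {stopluco/, stopluco/lomo=gicu, tro=fle, voplejos=muga, wucru=slal_ad}

Derivation:
~$ boxtree.carve p=/stopluco
= ok
~$ boxtree.scribe p=/stopluco/lomo c=gicu
= created
~$ boxtree.cull p=/stopluco
= ToolError: not empty
~$ boxtree.scribe p=/wucru c=slal_ad
= created
~$ boxtree.scribe p=/pedrad c=stegraprek
= created
~$ boxtree.quote p=/pedrad
= stegraprek
~$ abacus.start x=-21/5
= -21/5
~$ abacus.lessen x=45
= -246/5


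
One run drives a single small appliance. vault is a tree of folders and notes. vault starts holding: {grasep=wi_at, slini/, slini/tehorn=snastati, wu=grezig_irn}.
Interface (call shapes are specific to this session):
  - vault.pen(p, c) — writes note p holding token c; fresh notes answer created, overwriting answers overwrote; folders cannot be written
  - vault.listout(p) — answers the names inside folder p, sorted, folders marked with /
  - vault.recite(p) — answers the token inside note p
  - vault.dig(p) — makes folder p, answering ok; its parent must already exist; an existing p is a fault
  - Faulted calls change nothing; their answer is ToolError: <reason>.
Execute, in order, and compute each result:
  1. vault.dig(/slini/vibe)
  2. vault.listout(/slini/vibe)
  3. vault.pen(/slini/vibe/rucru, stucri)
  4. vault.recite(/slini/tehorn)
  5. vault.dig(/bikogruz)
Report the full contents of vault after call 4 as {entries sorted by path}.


==> vault.dig(p→/slini/vibe)
<== ok
==> vault.listout(p→/slini/vibe)
<== []
==> vault.pen(p→/slini/vibe/rucru, c→stucri)
<== created
==> vault.recite(p→/slini/tehorn)
<== snastati
==> vault.dig(p→/bikogruz)
<== ok

Answer: {grasep=wi_at, slini/, slini/tehorn=snastati, slini/vibe/, slini/vibe/rucru=stucri, wu=grezig_irn}


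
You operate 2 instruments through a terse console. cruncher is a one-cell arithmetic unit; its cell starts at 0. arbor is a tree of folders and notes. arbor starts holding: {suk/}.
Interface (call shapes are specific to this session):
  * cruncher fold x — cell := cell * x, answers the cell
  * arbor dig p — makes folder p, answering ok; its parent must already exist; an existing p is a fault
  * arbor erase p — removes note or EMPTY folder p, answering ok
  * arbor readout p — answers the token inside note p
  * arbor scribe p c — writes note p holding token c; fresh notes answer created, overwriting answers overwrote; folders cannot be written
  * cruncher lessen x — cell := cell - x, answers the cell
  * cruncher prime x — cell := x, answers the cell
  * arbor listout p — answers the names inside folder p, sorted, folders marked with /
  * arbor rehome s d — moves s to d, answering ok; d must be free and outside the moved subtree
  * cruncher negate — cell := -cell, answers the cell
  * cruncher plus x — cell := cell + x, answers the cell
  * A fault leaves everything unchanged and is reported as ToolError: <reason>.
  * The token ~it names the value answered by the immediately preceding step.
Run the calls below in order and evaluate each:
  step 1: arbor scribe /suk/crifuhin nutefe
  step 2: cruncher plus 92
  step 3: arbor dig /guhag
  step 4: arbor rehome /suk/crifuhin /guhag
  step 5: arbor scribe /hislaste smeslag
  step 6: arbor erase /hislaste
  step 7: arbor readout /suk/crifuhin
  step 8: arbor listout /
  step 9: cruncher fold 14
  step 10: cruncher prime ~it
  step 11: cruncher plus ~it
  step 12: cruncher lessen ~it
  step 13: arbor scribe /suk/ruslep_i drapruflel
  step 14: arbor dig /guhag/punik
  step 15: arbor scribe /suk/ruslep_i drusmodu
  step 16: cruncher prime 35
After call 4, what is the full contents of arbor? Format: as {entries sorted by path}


[in] arbor scribe /suk/crifuhin nutefe
  created
[in] cruncher plus 92
  92
[in] arbor dig /guhag
  ok
[in] arbor rehome /suk/crifuhin /guhag
  ToolError: exists
[in] arbor scribe /hislaste smeslag
  created
[in] arbor erase /hislaste
  ok
[in] arbor readout /suk/crifuhin
  nutefe
[in] arbor listout /
  [guhag/, suk/]
[in] cruncher fold 14
  1288
[in] cruncher prime ~it
  1288
[in] cruncher plus ~it
  2576
[in] cruncher lessen ~it
  0
[in] arbor scribe /suk/ruslep_i drapruflel
  created
[in] arbor dig /guhag/punik
  ok
[in] arbor scribe /suk/ruslep_i drusmodu
  overwrote
[in] cruncher prime 35
  35

Answer: {guhag/, suk/, suk/crifuhin=nutefe}


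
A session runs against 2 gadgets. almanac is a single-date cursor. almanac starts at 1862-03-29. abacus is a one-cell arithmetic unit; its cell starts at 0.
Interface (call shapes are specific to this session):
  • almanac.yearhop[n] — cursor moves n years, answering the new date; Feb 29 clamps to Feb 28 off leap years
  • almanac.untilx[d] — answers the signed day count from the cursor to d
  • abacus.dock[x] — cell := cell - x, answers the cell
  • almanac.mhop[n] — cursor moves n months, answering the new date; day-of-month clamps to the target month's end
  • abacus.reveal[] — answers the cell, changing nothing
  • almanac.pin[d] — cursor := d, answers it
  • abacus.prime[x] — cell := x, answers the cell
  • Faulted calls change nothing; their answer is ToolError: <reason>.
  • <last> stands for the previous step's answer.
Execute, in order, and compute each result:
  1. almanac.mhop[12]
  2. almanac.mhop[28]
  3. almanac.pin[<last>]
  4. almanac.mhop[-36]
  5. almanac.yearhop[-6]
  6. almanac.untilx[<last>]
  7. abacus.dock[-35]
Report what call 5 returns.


Answer: 1856-07-29

Derivation:
! mhop(n='12') == 1863-03-29
! mhop(n='28') == 1865-07-29
! pin(d='<last>') == 1865-07-29
! mhop(n='-36') == 1862-07-29
! yearhop(n='-6') == 1856-07-29
! untilx(d='<last>') == 0
! dock(x='-35') == 35
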